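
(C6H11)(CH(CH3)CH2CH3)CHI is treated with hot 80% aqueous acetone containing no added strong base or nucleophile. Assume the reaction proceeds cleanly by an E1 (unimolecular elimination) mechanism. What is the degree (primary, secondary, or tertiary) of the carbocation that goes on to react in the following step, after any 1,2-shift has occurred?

Step 1: The C–I bond breaks with both electrons going to the iodide; I⁻ leaves and a secondary carbocation remains.
Step 2: Carbocation rearrangement: a 1,2-hydride shift from the adjacent cyclohexyl carbon converts the initially-formed secondary cation into the more stable tertiary cation.
The cation rearranges from secondary to tertiary via a 1,2-hydride shift from the adjacent cyclohexyl carbon; the tertiary cation is what reacts next.

tertiary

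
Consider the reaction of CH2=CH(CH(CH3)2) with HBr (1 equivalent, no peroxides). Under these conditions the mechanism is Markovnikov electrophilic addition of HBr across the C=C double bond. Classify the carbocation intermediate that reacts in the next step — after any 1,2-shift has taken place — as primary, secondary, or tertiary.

Step 1: Protonation of the alkene by HBr: the π bond acts as the nucleophile and picks up H⁺, giving the more stable (Markovnikov) secondary carbocation. The H–Br bond breaks heterolytically, releasing Br⁻.
Step 2: A 1,2-hydride shift from the adjacent isopropyl carbon moves the positive charge from the secondary centre to an adjacent carbon, generating a more stable tertiary carbocation.
The cation rearranges from secondary to tertiary via a 1,2-hydride shift from the adjacent isopropyl carbon; the tertiary cation is what reacts next.

tertiary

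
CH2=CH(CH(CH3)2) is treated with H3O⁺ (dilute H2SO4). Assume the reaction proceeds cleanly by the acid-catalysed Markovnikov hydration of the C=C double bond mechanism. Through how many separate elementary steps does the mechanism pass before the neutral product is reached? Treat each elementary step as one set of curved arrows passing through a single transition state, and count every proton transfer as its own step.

Step 1: Electrophilic addition begins with the π(C=C) electrons forming a bond to the proton of H3O⁺. Following Markovnikov's rule, the resulting cation is secondary. H2O is released.
Step 2: A hydride (H with its bonding pair) migrates from the adjacent isopropyl carbon to the cationic centre — a 1,2-hydride shift — upgrading the secondary cation to a tertiary one.
Step 3: A lone pair on the oxygen of H2O attacks the carbocation, forming a C–O bond and an oxonium ion (a protonated alcohol).
Step 4: Deprotonation of the oxonium ion by a water molecule delivers the neutral alcohol and regenerates the acid catalyst.
Total: 4 elementary steps.

4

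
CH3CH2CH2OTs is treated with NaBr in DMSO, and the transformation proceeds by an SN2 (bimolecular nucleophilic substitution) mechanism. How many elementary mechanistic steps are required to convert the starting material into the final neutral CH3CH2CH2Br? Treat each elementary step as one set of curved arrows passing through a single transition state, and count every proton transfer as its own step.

1

Step 1: The bromide nucleophile donates a lone pair from Br to the α-carbon in a backside attack; simultaneously the C–O σ-bond breaks and both of its electrons leave with TsO⁻. One concerted step with inversion of configuration.
Total: 1 elementary step.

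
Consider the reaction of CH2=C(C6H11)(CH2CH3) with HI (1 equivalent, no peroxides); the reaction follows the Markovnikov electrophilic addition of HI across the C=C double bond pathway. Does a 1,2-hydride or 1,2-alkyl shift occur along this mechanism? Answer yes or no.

The first-formed carbocation is tertiary.
No single 1,2-shift to an adjacent carbon would produce a more-substituted cation than the one already present, so no rearrangement occurs.

no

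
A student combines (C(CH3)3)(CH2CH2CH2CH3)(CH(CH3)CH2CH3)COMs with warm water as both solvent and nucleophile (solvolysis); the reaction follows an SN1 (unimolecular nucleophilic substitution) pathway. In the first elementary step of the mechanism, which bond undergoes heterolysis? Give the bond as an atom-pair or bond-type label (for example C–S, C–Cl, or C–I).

C–O

Step 1: The C–O bond breaks with both electrons going to the mesylate; MsO⁻ leaves and a tertiary carbocation remains.
The bond broken in this step is the C–O bond.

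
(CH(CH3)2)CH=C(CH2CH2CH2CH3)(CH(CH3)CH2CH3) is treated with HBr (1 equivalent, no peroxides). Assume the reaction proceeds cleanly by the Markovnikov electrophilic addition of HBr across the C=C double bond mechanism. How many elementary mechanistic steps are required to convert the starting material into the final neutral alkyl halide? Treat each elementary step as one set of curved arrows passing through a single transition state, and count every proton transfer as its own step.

2

Step 1: Electrophilic addition begins with the π(C=C) electrons forming a bond to the proton of HBr. Following Markovnikov's rule, the resulting cation is tertiary. The H–Br bond breaks heterolytically, releasing Br⁻.
(No 1,2-shift: no single shift to an adjacent carbon would give a more stable cation.)
Step 2: Br⁻ captures the cation: a lone pair on Br⁻ fills the empty p orbital, producing the alkyl halide product.
Total: 2 elementary steps.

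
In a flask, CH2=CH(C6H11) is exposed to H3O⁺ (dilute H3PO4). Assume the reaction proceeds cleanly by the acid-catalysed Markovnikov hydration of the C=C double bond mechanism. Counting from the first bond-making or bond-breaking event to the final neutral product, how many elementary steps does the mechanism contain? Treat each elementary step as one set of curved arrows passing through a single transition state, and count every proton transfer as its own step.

Step 1: Electrophilic addition begins with the π(C=C) electrons forming a bond to the proton of H3O⁺. Following Markovnikov's rule, the resulting cation is secondary. H2O is released.
Step 2: Carbocation rearrangement: a 1,2-hydride shift from the adjacent cyclohexyl carbon converts the initially-formed secondary cation into the more stable tertiary cation.
Step 3: Nucleophilic capture of the cation by H2O produces the protonated alcohol (an oxonium ion).
Step 4: H2O removes a proton from the oxonium oxygen, regenerating H3O⁺ and giving the neutral alcohol.
Total: 4 elementary steps.

4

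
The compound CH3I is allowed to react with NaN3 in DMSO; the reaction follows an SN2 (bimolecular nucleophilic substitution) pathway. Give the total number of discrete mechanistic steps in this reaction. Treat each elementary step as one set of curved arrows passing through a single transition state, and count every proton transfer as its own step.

1

Step 1: Backside attack by N3⁻ on the carbon bearing the iodide: the new C–N bond forms as the C–I bond breaks, with Walden inversion at carbon.
Total: 1 elementary step.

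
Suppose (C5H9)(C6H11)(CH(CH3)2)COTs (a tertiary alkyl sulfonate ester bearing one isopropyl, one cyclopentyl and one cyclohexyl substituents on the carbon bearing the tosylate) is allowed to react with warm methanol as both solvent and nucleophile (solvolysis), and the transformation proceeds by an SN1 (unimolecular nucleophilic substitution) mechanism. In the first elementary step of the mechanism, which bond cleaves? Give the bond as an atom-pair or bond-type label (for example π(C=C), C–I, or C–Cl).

Step 1: Ionisation: the C–O σ-bond cleaves heterolytically; both bonding electrons depart with TsO⁻, leaving a tertiary carbocation at the α-carbon.
The bond broken in this step is the C–O bond.

C–O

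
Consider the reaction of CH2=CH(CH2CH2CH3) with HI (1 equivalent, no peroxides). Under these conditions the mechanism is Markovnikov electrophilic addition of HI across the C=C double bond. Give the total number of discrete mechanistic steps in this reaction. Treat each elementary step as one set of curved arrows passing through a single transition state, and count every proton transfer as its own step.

2

Step 1: The π electrons of the C=C bond attack a proton of HI; Markovnikov addition places the new C–H on the less-substituted alkene carbon, so the positive charge ends up on the more-substituted carbon — a secondary carbocation. The H–I bond breaks heterolytically, releasing I⁻.
(No 1,2-shift: no single shift to an adjacent carbon would give a more stable cation.)
Step 2: I⁻ captures the cation: a lone pair on I⁻ fills the empty p orbital, producing the alkyl halide product.
Total: 2 elementary steps.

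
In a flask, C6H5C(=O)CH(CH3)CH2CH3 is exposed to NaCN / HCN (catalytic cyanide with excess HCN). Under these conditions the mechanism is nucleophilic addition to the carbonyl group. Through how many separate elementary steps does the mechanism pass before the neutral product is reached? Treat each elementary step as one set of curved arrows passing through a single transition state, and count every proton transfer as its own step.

2

Step 1: Nucleophilic addition: CN⁻ adds to the carbonyl carbon, pushing the π(C=O) electron pair onto oxygen and giving a tetrahedral alkoxide.
Step 2: Proton transfer from HCN to the alkoxide furnishes a cyanohydrin (and releases another CN⁻ to continue the reaction).
Total: 2 elementary steps.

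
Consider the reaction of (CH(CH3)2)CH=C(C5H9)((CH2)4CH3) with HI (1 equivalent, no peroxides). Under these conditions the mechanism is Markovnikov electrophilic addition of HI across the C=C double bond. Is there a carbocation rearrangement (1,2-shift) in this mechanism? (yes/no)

The first-formed carbocation is tertiary.
No single 1,2-shift to an adjacent carbon would produce a more-substituted cation than the one already present, so no rearrangement occurs.

no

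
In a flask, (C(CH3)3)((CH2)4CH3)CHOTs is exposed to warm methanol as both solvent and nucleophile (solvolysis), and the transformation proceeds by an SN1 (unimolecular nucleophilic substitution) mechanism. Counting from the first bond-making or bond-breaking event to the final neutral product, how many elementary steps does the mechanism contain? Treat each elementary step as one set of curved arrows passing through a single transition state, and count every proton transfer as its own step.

4

Step 1: Ionisation: the C–O σ-bond cleaves heterolytically; both bonding electrons depart with TsO⁻, leaving a secondary carbocation at the α-carbon.
Step 2: A methyl group with its bonding pair migrates from the adjacent tert-butyl carbon to the cationic centre — a 1,2-methyl shift — upgrading the secondary cation to a tertiary one.
Step 3: CH3OH donates an oxygen lone pair into the empty p orbital of the cation, giving a protonated ether (an oxonium ion).
Step 4: Proton transfer from the O–H of the oxonium ion to a solvent molecule delivers the neutral ether.
Total: 4 elementary steps.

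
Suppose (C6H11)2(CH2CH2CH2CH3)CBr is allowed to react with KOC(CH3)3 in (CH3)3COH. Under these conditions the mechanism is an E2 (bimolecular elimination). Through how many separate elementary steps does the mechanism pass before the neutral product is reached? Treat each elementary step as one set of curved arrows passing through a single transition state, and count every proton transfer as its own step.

1

Step 1: In one step, (CH3)3CO⁻ pulls off a β-proton, the C–Br bond cleaves, and a C=C double bond forms between the α- and β-carbons (E2, anti elimination).
Total: 1 elementary step.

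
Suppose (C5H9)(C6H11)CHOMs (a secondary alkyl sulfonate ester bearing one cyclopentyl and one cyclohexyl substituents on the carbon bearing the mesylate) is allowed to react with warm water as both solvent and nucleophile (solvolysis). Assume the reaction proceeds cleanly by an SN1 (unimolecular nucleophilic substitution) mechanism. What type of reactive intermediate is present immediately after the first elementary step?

Step 1: The C–O bond breaks with both electrons going to the mesylate; MsO⁻ leaves and a secondary carbocation remains.
After step 1 the species present is a secondary carbocation.

secondary carbocation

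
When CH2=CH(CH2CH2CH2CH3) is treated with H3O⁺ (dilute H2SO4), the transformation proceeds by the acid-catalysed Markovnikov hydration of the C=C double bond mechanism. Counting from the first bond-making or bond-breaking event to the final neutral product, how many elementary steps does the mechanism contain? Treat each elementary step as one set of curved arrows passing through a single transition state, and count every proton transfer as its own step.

3

Step 1: Protonation of the alkene by H3O⁺: the π bond acts as the nucleophile and picks up H⁺, giving the more stable (Markovnikov) secondary carbocation. H2O is released.
(No 1,2-shift: no single shift to an adjacent carbon would give a more stable cation.)
Step 2: Nucleophilic capture of the cation by H2O produces the protonated alcohol (an oxonium ion).
Step 3: Proton transfer from the O–H of the oxonium ion to H2O completes the catalytic cycle and yields the alcohol.
Total: 3 elementary steps.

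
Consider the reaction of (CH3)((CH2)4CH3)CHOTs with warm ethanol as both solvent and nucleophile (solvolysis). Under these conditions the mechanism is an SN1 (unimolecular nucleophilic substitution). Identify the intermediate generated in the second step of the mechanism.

Step 1: Ionisation: the C–O σ-bond cleaves heterolytically; both bonding electrons depart with TsO⁻, leaving a secondary carbocation at the α-carbon.
Step 2: CH3CH2OH donates an oxygen lone pair into the empty p orbital of the cation, giving a protonated ether (an oxonium ion).
After step 2 the species present is an oxonium ion.

oxonium ion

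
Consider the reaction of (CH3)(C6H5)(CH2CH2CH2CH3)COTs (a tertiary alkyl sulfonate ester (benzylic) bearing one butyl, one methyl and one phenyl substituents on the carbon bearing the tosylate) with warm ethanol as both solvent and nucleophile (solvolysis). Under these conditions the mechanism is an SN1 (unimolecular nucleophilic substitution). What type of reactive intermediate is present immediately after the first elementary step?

tertiary carbocation

Step 1: Rate-determining heterolysis of the C–O bond gives TsO⁻ and a tertiary carbocation.
After step 1 the species present is a tertiary carbocation.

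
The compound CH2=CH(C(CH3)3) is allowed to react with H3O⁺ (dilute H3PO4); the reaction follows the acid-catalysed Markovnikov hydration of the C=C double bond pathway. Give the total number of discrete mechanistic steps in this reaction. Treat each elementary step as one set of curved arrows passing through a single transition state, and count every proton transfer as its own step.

4

Step 1: Electrophilic addition begins with the π(C=C) electrons forming a bond to the proton of H3O⁺. Following Markovnikov's rule, the resulting cation is secondary. H2O is released.
Step 2: A 1,2-methyl shift from the adjacent tert-butyl carbon moves the positive charge from the secondary centre to an adjacent carbon, generating a more stable tertiary carbocation.
Step 3: A lone pair on the oxygen of H2O attacks the carbocation, forming a C–O bond and an oxonium ion (a protonated alcohol).
Step 4: Proton transfer from the O–H of the oxonium ion to H2O completes the catalytic cycle and yields the alcohol.
Total: 4 elementary steps.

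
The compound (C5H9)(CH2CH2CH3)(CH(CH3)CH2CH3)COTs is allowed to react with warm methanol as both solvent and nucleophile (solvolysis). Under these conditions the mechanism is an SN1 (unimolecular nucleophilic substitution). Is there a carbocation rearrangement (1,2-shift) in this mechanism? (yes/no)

The first-formed carbocation is tertiary.
No single 1,2-shift to an adjacent carbon would produce a more-substituted cation than the one already present, so no rearrangement occurs.

no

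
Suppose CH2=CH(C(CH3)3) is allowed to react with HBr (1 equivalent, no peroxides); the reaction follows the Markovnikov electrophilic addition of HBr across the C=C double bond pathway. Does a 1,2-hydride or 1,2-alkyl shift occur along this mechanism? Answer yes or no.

The first-formed carbocation is secondary.
The adjacent tert-butyl carbon has no hydrogen but bears methyl groups; migration of one methyl with its bonding pair (a 1,2-methyl shift) places the charge on a tertiary centre.
Tertiary is more stable than secondary, so the shift occurs.

yes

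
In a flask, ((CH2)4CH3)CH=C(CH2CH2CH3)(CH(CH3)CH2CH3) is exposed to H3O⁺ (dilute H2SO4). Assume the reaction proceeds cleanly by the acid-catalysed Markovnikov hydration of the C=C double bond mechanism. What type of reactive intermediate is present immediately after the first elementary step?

tertiary carbocation

Step 1: Electrophilic addition begins with the π(C=C) electrons forming a bond to the proton of H3O⁺. Following Markovnikov's rule, the resulting cation is tertiary. H2O is released.
After step 1 the species present is a tertiary carbocation.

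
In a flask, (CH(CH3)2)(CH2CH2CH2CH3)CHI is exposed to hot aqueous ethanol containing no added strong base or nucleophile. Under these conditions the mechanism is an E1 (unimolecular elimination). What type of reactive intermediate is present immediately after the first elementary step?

Step 1: Unassisted departure of I⁻ (taking the C–I bonding pair) generates a secondary carbocation.
After step 1 the species present is a secondary carbocation.

secondary carbocation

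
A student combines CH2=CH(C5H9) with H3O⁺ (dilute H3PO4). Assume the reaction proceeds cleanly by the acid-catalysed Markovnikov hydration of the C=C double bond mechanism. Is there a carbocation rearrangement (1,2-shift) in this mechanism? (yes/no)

The first-formed carbocation is secondary.
The adjacent cyclopentyl carbon already bears 2 other carbon substituents and has a hydrogen to migrate; after a 1,2-hydride shift from that carbon the positive charge sits on a tertiary centre.
Tertiary is more stable than secondary, so the shift occurs.

yes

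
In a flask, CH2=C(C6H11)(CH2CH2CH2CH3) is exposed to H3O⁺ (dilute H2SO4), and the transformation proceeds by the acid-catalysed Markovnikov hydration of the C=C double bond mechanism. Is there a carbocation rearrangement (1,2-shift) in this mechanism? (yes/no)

The first-formed carbocation is tertiary.
No single 1,2-shift to an adjacent carbon would produce a more-substituted cation than the one already present, so no rearrangement occurs.

no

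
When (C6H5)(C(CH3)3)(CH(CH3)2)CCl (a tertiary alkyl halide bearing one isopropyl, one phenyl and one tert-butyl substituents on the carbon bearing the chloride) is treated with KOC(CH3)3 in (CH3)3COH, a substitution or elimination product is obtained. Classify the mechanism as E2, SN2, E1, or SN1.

E2

Conditions: a strong/bulky base with a tertiary substrate bearing a β-hydrogen.
These conditions are the textbook signature of the E2 pathway.
A strong (often hindered) base removes a β-H in concert with loss of the leaving group — bimolecular elimination.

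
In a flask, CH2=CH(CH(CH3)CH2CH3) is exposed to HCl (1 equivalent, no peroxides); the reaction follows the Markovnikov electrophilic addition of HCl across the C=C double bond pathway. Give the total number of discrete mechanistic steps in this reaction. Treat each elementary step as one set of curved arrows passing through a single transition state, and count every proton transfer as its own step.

Step 1: The π electrons of the C=C bond attack a proton of HCl; Markovnikov addition places the new C–H on the less-substituted alkene carbon, so the positive charge ends up on the more-substituted carbon — a secondary carbocation. The H–Cl bond breaks heterolytically, releasing Cl⁻.
Step 2: Carbocation rearrangement: a 1,2-hydride shift from the adjacent sec-butyl carbon converts the initially-formed secondary cation into the more stable tertiary cation.
Step 3: The Cl⁻ anion donates a lone pair to the carbocation, forming the new C–Cl σ-bond and giving the neutral alkyl halide.
Total: 3 elementary steps.

3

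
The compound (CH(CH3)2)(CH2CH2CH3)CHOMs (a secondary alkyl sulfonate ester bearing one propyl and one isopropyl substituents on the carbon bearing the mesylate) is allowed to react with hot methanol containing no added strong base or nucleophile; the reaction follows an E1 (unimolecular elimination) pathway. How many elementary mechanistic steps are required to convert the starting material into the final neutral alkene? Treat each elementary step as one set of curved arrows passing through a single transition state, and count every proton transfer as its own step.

Step 1: Unassisted departure of MsO⁻ (taking the C–O bonding pair) generates a secondary carbocation.
Step 2: A 1,2-hydride shift from the adjacent isopropyl carbon moves the positive charge from the secondary centre to an adjacent carbon, generating a more stable tertiary carbocation.
Step 3: Loss of a β-proton to a methanol molecule of the solvent: the C–H bonding pair collapses toward the cationic carbon to form the C=C π bond, yielding the alkene.
Total: 3 elementary steps.

3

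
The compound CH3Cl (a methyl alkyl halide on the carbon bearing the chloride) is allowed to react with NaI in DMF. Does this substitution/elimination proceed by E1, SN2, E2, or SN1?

SN2

Conditions: a methyl substrate with a strong nucleophile in the polar aprotic solvent DMF.
These conditions are the textbook signature of the SN2 pathway.
An unhindered substrate with a strong nucleophile in a polar aprotic solvent favours one-step backside displacement.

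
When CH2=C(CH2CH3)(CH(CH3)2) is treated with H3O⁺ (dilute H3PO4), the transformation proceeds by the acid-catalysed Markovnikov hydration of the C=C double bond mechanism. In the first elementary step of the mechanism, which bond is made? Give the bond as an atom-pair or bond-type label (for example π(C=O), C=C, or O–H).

Step 1: Electrophilic addition begins with the π(C=C) electrons forming a bond to the proton of H3O⁺. Following Markovnikov's rule, the resulting cation is tertiary. H2O is released.
The bond formed in this step is the C–H bond.

C–H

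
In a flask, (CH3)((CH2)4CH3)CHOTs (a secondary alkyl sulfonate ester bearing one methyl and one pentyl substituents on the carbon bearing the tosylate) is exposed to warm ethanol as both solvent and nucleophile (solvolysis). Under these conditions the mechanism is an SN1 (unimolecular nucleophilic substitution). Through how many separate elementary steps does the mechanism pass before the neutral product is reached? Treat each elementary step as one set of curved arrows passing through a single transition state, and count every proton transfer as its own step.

Step 1: Rate-determining heterolysis of the C–O bond gives TsO⁻ and a secondary carbocation.
(No 1,2-shift: no single shift to an adjacent carbon would give a more stable cation.)
Step 2: A lone pair on the oxygen of CH3CH2OH attacks the carbocation, forming a new C–O σ-bond and an oxonium ion.
Step 3: A second solvent molecule removes the proton on oxygen, giving the neutral ether product.
Total: 3 elementary steps.

3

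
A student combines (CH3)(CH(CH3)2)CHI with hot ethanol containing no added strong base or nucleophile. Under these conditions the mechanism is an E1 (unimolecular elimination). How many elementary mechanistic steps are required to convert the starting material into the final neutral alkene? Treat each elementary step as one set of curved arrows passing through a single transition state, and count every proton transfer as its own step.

Step 1: The C–I bond breaks with both electrons going to the iodide; I⁻ leaves and a secondary carbocation remains.
Step 2: A hydride (H with its bonding pair) migrates from the adjacent isopropyl carbon to the cationic centre — a 1,2-hydride shift — upgrading the secondary cation to a tertiary one.
Step 3: Loss of a β-proton to an ethanol molecule of the solvent: the C–H bonding pair collapses toward the cationic carbon to form the C=C π bond, yielding the alkene.
Total: 3 elementary steps.

3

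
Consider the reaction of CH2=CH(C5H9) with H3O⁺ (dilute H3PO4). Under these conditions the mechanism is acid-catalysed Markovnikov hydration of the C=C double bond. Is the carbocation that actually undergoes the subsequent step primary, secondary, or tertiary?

Step 1: Protonation of the alkene by H3O⁺: the π bond acts as the nucleophile and picks up H⁺, giving the more stable (Markovnikov) secondary carbocation. H2O is released.
Step 2: A hydride (H with its bonding pair) migrates from the adjacent cyclopentyl carbon to the cationic centre — a 1,2-hydride shift — upgrading the secondary cation to a tertiary one.
The cation rearranges from secondary to tertiary via a 1,2-hydride shift from the adjacent cyclopentyl carbon; the tertiary cation is what reacts next.

tertiary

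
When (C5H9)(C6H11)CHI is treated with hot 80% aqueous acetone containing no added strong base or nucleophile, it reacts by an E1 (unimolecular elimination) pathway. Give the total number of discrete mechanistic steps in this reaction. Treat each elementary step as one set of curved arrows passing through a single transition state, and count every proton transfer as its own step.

Step 1: Rate-determining heterolysis of the C–I bond gives I⁻ and a secondary carbocation.
Step 2: Carbocation rearrangement: a 1,2-hydride shift from the adjacent cyclopentyl carbon converts the initially-formed secondary cation into the more stable tertiary cation.
Step 3: A water molecule (solvent) deprotonates a β-carbon; as the C–H bond breaks, those electrons form the new alkene π bond.
Total: 3 elementary steps.

3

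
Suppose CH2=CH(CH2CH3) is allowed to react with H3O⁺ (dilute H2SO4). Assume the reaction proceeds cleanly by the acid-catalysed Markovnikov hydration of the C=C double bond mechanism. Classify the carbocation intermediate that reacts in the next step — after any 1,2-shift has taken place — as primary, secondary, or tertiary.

Step 1: Electrophilic addition begins with the π(C=C) electrons forming a bond to the proton of H3O⁺. Following Markovnikov's rule, the resulting cation is secondary. H2O is released.
No single 1,2-shift to an adjacent carbon would give a more-substituted cation, so no rearrangement occurs.

secondary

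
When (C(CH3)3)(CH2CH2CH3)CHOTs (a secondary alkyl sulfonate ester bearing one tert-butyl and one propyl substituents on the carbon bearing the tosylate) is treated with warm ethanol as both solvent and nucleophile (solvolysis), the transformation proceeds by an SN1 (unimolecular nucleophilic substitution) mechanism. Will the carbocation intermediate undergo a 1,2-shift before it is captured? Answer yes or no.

yes

The first-formed carbocation is secondary.
The adjacent tert-butyl carbon has no hydrogen but bears methyl groups; migration of one methyl with its bonding pair (a 1,2-methyl shift) places the charge on a tertiary centre.
Tertiary is more stable than secondary, so the shift occurs.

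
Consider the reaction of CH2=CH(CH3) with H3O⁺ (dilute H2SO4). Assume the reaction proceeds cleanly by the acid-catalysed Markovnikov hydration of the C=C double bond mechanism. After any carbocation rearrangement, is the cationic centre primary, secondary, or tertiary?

Step 1: Protonation of the alkene by H3O⁺: the π bond acts as the nucleophile and picks up H⁺, giving the more stable (Markovnikov) secondary carbocation. H2O is released.
No single 1,2-shift to an adjacent carbon would give a more-substituted cation, so no rearrangement occurs.

secondary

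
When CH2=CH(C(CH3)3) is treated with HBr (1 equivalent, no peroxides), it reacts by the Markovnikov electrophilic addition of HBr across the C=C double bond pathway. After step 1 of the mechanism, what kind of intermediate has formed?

secondary carbocation

Step 1: Protonation of the alkene by HBr: the π bond acts as the nucleophile and picks up H⁺, giving the more stable (Markovnikov) secondary carbocation. The H–Br bond breaks heterolytically, releasing Br⁻.
After step 1 the species present is a secondary carbocation.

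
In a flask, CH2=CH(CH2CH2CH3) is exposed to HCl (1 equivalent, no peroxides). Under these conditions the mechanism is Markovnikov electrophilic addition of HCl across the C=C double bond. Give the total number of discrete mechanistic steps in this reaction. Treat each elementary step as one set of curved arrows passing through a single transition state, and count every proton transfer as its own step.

2

Step 1: Electrophilic addition begins with the π(C=C) electrons forming a bond to the proton of HCl. Following Markovnikov's rule, the resulting cation is secondary. The H–Cl bond breaks heterolytically, releasing Cl⁻.
(No 1,2-shift: no single shift to an adjacent carbon would give a more stable cation.)
Step 2: Nucleophilic attack by Cl⁻ on the carbocation completes the addition, giving R–Cl.
Total: 2 elementary steps.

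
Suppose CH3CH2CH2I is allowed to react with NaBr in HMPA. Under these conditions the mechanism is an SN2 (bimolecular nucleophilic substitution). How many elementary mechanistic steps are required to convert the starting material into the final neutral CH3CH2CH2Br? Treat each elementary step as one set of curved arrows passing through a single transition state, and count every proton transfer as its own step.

Step 1: Backside attack by Br⁻ on the carbon bearing the iodide: the new C–Br bond forms as the C–I bond breaks, with Walden inversion at carbon.
Total: 1 elementary step.

1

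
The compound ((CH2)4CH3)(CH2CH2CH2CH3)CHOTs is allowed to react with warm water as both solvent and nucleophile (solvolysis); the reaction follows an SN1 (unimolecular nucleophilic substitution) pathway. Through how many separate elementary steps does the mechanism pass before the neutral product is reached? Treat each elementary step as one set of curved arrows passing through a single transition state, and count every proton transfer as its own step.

3

Step 1: Unassisted departure of TsO⁻ (taking the C–O bonding pair) generates a secondary carbocation.
(No 1,2-shift: no single shift to an adjacent carbon would give a more stable cation.)
Step 2: H2O donates an oxygen lone pair into the empty p orbital of the cation, giving a protonated alcohol (an oxonium ion).
Step 3: A second solvent molecule removes the proton on oxygen, giving the neutral alcohol product.
Total: 3 elementary steps.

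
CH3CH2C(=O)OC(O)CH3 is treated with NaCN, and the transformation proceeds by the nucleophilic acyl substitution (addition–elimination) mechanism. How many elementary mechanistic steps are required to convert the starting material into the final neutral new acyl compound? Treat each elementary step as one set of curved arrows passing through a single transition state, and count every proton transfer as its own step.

2

Step 1: A lone pair on the C of CN⁻ attacks the electrophilic acyl carbon; the π(C=O) electrons move onto oxygen, giving a tetrahedral intermediate.
Step 2: Elimination step: re-formation of the carbonyl π bond drives out CH3CO2⁻, giving the new acyl compound.
Total: 2 elementary steps.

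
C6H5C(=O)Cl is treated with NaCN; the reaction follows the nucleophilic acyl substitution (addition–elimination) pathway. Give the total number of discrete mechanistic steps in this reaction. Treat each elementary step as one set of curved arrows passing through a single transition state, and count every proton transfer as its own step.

2

Step 1: Nucleophilic addition of CN⁻ to the acyl carbon breaks the π(C=O) bond and yields a tetrahedral, anionic intermediate.
Step 2: Collapse of the tetrahedral intermediate: the alkoxide oxygen pushes its lone pair back to re-form C=O while Cl⁻ leaves.
Total: 2 elementary steps.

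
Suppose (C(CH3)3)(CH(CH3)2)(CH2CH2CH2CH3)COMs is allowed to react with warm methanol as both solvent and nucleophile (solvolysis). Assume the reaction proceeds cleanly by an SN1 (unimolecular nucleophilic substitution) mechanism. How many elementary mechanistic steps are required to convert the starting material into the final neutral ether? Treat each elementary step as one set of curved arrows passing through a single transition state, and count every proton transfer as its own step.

3

Step 1: Unassisted departure of MsO⁻ (taking the C–O bonding pair) generates a tertiary carbocation.
(No 1,2-shift: no single shift to an adjacent carbon would give a more stable cation.)
Step 2: Nucleophilic capture: the oxygen of CH3OH bonds to the cationic carbon, producing an oxonium-ion intermediate.
Step 3: Proton transfer from the O–H of the oxonium ion to a solvent molecule delivers the neutral ether.
Total: 3 elementary steps.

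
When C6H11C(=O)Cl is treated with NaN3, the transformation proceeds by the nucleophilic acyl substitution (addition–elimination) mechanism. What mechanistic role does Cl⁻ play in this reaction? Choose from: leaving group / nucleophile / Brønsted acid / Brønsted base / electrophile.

leaving group

Step 2: Elimination step: re-formation of the carbonyl π bond drives out Cl⁻, giving the new acyl compound.
Cl⁻ departs with both electrons of the breaking σ-bond — that is the definition of a leaving group.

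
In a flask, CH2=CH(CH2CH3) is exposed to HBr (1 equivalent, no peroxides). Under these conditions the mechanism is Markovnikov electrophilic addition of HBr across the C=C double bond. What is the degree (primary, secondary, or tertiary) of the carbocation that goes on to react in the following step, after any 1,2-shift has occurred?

Step 1: Electrophilic addition begins with the π(C=C) electrons forming a bond to the proton of HBr. Following Markovnikov's rule, the resulting cation is secondary. The H–Br bond breaks heterolytically, releasing Br⁻.
No single 1,2-shift to an adjacent carbon would give a more-substituted cation, so no rearrangement occurs.

secondary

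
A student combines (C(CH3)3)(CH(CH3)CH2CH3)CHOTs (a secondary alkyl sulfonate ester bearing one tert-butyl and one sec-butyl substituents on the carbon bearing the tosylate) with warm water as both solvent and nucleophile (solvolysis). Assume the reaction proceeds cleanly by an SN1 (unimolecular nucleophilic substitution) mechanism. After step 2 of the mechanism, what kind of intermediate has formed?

Step 1: Unassisted departure of TsO⁻ (taking the C–O bonding pair) generates a secondary carbocation.
Step 2: A 1,2-hydride shift from the adjacent sec-butyl carbon moves the positive charge from the secondary centre to an adjacent carbon, generating a more stable tertiary carbocation.
After step 2 the species present is a tertiary carbocation.

tertiary carbocation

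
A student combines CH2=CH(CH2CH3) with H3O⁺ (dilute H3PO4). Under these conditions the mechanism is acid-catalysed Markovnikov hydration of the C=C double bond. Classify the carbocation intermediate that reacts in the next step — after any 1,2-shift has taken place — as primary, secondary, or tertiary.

Step 1: The π electrons of the C=C bond attack a proton of H3O⁺; Markovnikov addition places the new C–H on the less-substituted alkene carbon, so the positive charge ends up on the more-substituted carbon — a secondary carbocation. H2O is released.
No single 1,2-shift to an adjacent carbon would give a more-substituted cation, so no rearrangement occurs.

secondary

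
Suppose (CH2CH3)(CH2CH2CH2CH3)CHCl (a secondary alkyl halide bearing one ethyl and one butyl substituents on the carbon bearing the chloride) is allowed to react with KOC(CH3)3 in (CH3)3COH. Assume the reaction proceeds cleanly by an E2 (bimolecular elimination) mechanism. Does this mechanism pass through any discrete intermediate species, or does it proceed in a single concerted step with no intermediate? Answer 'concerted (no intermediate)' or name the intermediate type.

Concerted anti-periplanar elimination: (CH3)3CO⁻ abstracts a β-H while Cl⁻ leaves, and the C–H electrons become the new C=C π bond — all in a single transition state.
All bond changes occur in one transition state; no discrete intermediate is formed.

concerted (no intermediate)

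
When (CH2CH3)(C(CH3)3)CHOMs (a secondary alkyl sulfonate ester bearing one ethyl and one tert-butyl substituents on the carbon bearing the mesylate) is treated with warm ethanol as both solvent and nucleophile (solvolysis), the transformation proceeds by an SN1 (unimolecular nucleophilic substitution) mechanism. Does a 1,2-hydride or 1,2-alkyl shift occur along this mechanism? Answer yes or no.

yes

The first-formed carbocation is secondary.
The adjacent tert-butyl carbon has no hydrogen but bears methyl groups; migration of one methyl with its bonding pair (a 1,2-methyl shift) places the charge on a tertiary centre.
Tertiary is more stable than secondary, so the shift occurs.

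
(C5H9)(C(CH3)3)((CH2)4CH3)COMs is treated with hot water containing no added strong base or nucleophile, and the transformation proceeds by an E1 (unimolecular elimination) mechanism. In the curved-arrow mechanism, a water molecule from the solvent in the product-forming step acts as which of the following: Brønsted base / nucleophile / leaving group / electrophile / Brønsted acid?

Brønsted base

Step 2: A water molecule (solvent) deprotonates a β-carbon; as the C–H bond breaks, those electrons form the new alkene π bond.
A water molecule from the solvent in the product-forming step accepts a proton in a proton-transfer step — a Brønsted base.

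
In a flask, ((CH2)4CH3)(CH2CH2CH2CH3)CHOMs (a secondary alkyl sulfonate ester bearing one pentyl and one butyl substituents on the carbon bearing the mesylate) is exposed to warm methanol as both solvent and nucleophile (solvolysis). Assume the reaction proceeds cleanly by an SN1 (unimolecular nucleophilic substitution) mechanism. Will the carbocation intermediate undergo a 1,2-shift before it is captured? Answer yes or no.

no

The first-formed carbocation is secondary.
No single 1,2-shift to an adjacent carbon would produce a more-substituted cation than the one already present, so no rearrangement occurs.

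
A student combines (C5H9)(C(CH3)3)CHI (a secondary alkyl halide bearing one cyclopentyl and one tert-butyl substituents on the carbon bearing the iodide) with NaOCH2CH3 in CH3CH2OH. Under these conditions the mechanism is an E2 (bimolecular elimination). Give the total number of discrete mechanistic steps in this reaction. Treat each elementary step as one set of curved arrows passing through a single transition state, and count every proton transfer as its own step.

Step 1: In one step, CH3CH2O⁻ pulls off a β-proton, the C–I bond cleaves, and a C=C double bond forms between the α- and β-carbons (E2, anti elimination).
Total: 1 elementary step.

1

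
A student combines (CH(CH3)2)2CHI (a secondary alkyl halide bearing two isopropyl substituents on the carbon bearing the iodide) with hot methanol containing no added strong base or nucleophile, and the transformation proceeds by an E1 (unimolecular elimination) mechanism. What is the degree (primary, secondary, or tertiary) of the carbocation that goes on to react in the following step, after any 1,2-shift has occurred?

tertiary

Step 1: Unassisted departure of I⁻ (taking the C–I bonding pair) generates a secondary carbocation.
Step 2: A 1,2-hydride shift from the adjacent isopropyl carbon moves the positive charge from the secondary centre to an adjacent carbon, generating a more stable tertiary carbocation.
The cation rearranges from secondary to tertiary via a 1,2-hydride shift from the adjacent isopropyl carbon; the tertiary cation is what reacts next.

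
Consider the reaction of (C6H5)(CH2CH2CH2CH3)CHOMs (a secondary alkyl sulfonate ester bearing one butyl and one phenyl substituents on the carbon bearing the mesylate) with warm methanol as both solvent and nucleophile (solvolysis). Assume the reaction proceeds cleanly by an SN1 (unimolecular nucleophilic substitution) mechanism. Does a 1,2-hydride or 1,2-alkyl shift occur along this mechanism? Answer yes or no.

no

The first-formed carbocation is secondary.
No single 1,2-shift to an adjacent carbon would produce a more-substituted cation than the one already present, so no rearrangement occurs.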